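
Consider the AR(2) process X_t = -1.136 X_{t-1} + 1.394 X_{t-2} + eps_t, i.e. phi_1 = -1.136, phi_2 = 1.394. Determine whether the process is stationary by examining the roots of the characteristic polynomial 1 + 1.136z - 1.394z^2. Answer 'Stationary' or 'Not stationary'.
\text{Not stationary}

The AR(p) characteristic polynomial is P(z) = 1 + 1.136z - 1.394z^2.
Stationarity requires all roots to lie outside the unit circle, i.e. |z| > 1 for every root.
Set 1 + (1.136) z + (-1.394) z^2 = 0, i.e. a z^2 + b z + c = 0 with a = -1.394, b = 1.136, c = 1.
Discriminant D = b^2 - 4ac = (1.136)^2 - 4*(-1.394)*1 = 1.290496 - (-5.576) = 6.866496.
D >= 0, so the roots are real: z = (-b +/- sqrt(D)) / (2a) = (-1.136 +/- 2.6204) / (-2.788).
  z_1 = (-1.136 + 2.6204) / (-2.788) = -0.5324,   |z_1| = 0.5324.
  z_2 = (-1.136 - 2.6204) / (-2.788) = 1.3473,   |z_2| = 1.3473.
Moduli of all roots: 0.5324, 1.3473.
All moduli strictly greater than 1? No.
Verdict: Not stationary.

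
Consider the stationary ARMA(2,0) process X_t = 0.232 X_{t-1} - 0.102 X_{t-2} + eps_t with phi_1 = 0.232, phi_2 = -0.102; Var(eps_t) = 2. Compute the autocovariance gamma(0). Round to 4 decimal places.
\gamma(0) = 2.1148

Multiply the model equation by X_{t-k} and take expectations. With theta_0 = psi_0 = 1 and psi_j the MA(infinity) weights, this gives
  gamma(k) - sum_i phi_i gamma(k-i) = c_k,
  c_k = sigma^2 * sum_{j=k..q} theta_j psi_{j-k}   (c_k = 0 for k > q),
using gamma(-m) = gamma(m).
Pure AR (q = 0): c_0 = sigma^2 = 2, c_k = 0 for k >= 1.
Equations for k = 0, 1, 2 (AR order 2, c_2 = 0):
  (E0) gamma(0) = phi_1 gamma(1) + phi_2 gamma(2) + c_0
  (E1) gamma(1) = phi_1 gamma(0) + phi_2 gamma(1) + c_1
  (E2) gamma(2) = phi_1 gamma(1) + phi_2 gamma(0)
From (E1): gamma(1) = A gamma(0) + B with
  A = phi_1 / (1 - phi_2) = 0.232 / 1.102 = 0.210526,   B = c_1 / (1 - phi_2) = 0 / 1.102 = 0.
Insert (E2) into (E0): gamma(0) (1 - phi_2^2) = phi_1 (1 + phi_2) gamma(1) + c_0.
  phi_1 (1 + phi_2) = (0.232)(0.898) = 0.208336,   1 - phi_2^2 = 0.989596.
Replace gamma(1) by A gamma(0) + B and collect gamma(0):
  gamma(0) [0.989596 - (0.208336)(0.210526)] = c_0 = 2
  gamma(0) * 0.945736 = 2
  gamma(0) = 2 / 0.945736 = 2.114756.
Therefore gamma(0) = 2.1148 (to 4 decimal places).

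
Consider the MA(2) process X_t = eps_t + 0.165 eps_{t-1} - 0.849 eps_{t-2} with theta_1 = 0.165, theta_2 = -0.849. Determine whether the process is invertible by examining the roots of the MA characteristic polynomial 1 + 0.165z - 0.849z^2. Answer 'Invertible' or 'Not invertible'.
\text{Not invertible}

The MA(q) characteristic polynomial is P(z) = 1 + 0.165z - 0.849z^2.
Invertibility requires all roots to lie outside the unit circle, i.e. |z| > 1 for every root.
Set 1 + (0.165) z + (-0.849) z^2 = 0, i.e. a z^2 + b z + c = 0 with a = -0.849, b = 0.165, c = 1.
Discriminant D = b^2 - 4ac = (0.165)^2 - 4*(-0.849)*1 = 0.027225 - (-3.396) = 3.423225.
D >= 0, so the roots are real: z = (-b +/- sqrt(D)) / (2a) = (-0.165 +/- 1.850196) / (-1.698).
  z_1 = (-0.165 + 1.850196) / (-1.698) = -0.9925,   |z_1| = 0.9925.
  z_2 = (-0.165 - 1.850196) / (-1.698) = 1.1868,   |z_2| = 1.1868.
Moduli of all roots: 0.9925, 1.1868.
All moduli strictly greater than 1? No.
Verdict: Not invertible.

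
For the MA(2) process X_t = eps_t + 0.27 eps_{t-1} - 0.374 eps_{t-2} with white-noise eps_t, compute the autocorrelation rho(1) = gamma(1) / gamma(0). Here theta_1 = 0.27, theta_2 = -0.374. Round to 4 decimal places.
\rho(1) = 0.1394

For an MA(q) process with theta_0 = 1, the autocovariance is
  gamma(k) = sigma^2 * sum_{i=0..q-k} theta_i * theta_{i+k},
and rho(k) = gamma(k) / gamma(0). Sigma^2 cancels.
  numerator   = (1)*(0.27) + (0.27)*(-0.374) = 0.16902.
  denominator = (1)^2 + (0.27)^2 + (-0.374)^2 = 1.212776.
  rho(1) = 0.16902 / 1.212776 = 0.1394.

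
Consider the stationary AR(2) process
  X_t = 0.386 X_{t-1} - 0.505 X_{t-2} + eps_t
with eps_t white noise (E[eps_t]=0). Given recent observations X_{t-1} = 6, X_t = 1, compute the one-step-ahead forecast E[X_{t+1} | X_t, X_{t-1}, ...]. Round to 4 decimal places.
E[X_{t+1} \mid \mathcal F_t] = -2.6440

For an AR(p) model X_t = c + sum_i phi_i X_{t-i} + eps_t, the
one-step-ahead conditional mean is
  E[X_{t+1} | X_t, ...] = c + sum_i phi_i X_{t+1-i}.
Substitute known values:
  E[X_{t+1} | ...] = (0.386) * (1) + (-0.505) * (6)
                   = -2.6440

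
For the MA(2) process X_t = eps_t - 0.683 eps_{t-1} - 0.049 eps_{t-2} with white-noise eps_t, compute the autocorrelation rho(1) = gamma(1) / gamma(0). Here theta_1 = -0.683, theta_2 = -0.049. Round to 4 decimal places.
\rho(1) = -0.4422

For an MA(q) process with theta_0 = 1, the autocovariance is
  gamma(k) = sigma^2 * sum_{i=0..q-k} theta_i * theta_{i+k},
and rho(k) = gamma(k) / gamma(0). Sigma^2 cancels.
  numerator   = (1)*(-0.683) + (-0.683)*(-0.049) = -0.649533.
  denominator = (1)^2 + (-0.683)^2 + (-0.049)^2 = 1.46889.
  rho(1) = -0.649533 / 1.46889 = -0.4422.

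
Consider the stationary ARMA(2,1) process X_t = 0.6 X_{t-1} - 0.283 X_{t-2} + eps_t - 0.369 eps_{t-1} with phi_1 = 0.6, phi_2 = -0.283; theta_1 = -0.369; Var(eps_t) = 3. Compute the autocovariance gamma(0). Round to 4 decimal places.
\gamma(0) = 3.3018

Multiply the model equation by X_{t-k} and take expectations. With theta_0 = psi_0 = 1 and psi_j the MA(infinity) weights, this gives
  gamma(k) - sum_i phi_i gamma(k-i) = c_k,
  c_k = sigma^2 * sum_{j=k..q} theta_j psi_{j-k}   (c_k = 0 for k > q),
using gamma(-m) = gamma(m).
psi-weights needed (psi_j = theta_j + sum_i phi_i psi_{j-i}):
  psi_1 = theta_1 + phi_1 = -0.369 + (0.6) = 0.231
Right-hand sides:
  c_0 = sigma^2 (1 + theta_1 psi_1) = 3 * (1 + (-0.369)(0.231)) = 3 * 0.914761 = 2.744283
  c_1 = sigma^2 theta_1 = 3 * (-0.369) = -1.107
  c_2 = 0
Equations for k = 0, 1, 2 (AR order 2, c_2 = 0):
  (E0) gamma(0) = phi_1 gamma(1) + phi_2 gamma(2) + c_0
  (E1) gamma(1) = phi_1 gamma(0) + phi_2 gamma(1) + c_1
  (E2) gamma(2) = phi_1 gamma(1) + phi_2 gamma(0)
From (E1): gamma(1) = A gamma(0) + B with
  A = phi_1 / (1 - phi_2) = 0.6 / 1.283 = 0.467654,   B = c_1 / (1 - phi_2) = -1.107 / 1.283 = -0.862822.
Insert (E2) into (E0): gamma(0) (1 - phi_2^2) = phi_1 (1 + phi_2) gamma(1) + c_0.
  phi_1 (1 + phi_2) = (0.6)(0.717) = 0.4302,   1 - phi_2^2 = 0.919911.
Replace gamma(1) by A gamma(0) + B and collect gamma(0):
  gamma(0) [0.919911 - (0.4302)(0.467654)] = (0.4302)(-0.862822) + 2.744283
  gamma(0) * 0.718726 = 2.373097
  gamma(0) = 2.373097 / 0.718726 = 3.301809.
Therefore gamma(0) = 3.3018 (to 4 decimal places).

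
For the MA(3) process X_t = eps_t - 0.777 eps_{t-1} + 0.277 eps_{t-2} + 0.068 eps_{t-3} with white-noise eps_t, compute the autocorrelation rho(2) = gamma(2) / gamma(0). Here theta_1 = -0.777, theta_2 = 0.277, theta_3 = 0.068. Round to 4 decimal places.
\rho(2) = 0.1330

For an MA(q) process with theta_0 = 1, the autocovariance is
  gamma(k) = sigma^2 * sum_{i=0..q-k} theta_i * theta_{i+k},
and rho(k) = gamma(k) / gamma(0). Sigma^2 cancels.
  numerator   = (1)*(0.277) + (-0.777)*(0.068) = 0.224164.
  denominator = (1)^2 + (-0.777)^2 + (0.277)^2 + (0.068)^2 = 1.685082.
  rho(2) = 0.224164 / 1.685082 = 0.1330.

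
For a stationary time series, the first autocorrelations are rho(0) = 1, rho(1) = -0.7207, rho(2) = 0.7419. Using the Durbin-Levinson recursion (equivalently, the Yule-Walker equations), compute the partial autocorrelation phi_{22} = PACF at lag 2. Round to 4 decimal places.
\phi_{22} = 0.4630

The PACF at lag k is phi_{kk}, the last component of the solution
to the Yule-Walker system G_k phi = r_k where
  (G_k)_{ij} = rho(|i - j|), (r_k)_i = rho(i), i,j = 1..k.
Equivalently, Durbin-Levinson gives phi_{kk} iteratively:
  phi_{11} = rho(1)
  phi_{kk} = [rho(k) - sum_{j=1..k-1} phi_{k-1,j} rho(k-j)]
            / [1 - sum_{j=1..k-1} phi_{k-1,j} rho(j)],
  phi_{k,j} = phi_{k-1,j} - phi_{kk} phi_{k-1,k-j},  j = 1..k-1.
Step k = 1:
  phi_11 = rho(1) = -0.7207.
Step k = 2:
  phi_22 = [rho(2) - phi_11 rho(1)] / [1 - phi_11 rho(1)] = [0.7419 - (-0.7207)(-0.7207)] / [1 - (-0.7207)(-0.7207)]
         = 0.22249151 / 0.48059151 = 0.463.
Therefore phi_{22} = 0.4630.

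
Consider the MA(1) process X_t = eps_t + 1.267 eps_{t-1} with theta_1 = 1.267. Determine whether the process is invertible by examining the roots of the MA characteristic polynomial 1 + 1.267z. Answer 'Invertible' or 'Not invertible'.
\text{Not invertible}

The MA(q) characteristic polynomial is P(z) = 1 + 1.267z.
Invertibility requires all roots to lie outside the unit circle, i.e. |z| > 1 for every root.
This is linear in z: 1 + (1.267) z = 0  =>  z = -1/(1.267) = -0.789266,  |z| = 0.789266.
Moduli of all roots: 0.7893.
All moduli strictly greater than 1? No.
Verdict: Not invertible.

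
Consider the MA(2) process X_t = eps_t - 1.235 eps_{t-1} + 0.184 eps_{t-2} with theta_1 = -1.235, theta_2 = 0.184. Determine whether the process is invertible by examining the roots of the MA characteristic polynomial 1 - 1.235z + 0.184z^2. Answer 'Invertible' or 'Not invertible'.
\text{Not invertible}

The MA(q) characteristic polynomial is P(z) = 1 - 1.235z + 0.184z^2.
Invertibility requires all roots to lie outside the unit circle, i.e. |z| > 1 for every root.
Set 1 + (-1.235) z + (0.184) z^2 = 0, i.e. a z^2 + b z + c = 0 with a = 0.184, b = -1.235, c = 1.
Discriminant D = b^2 - 4ac = (-1.235)^2 - 4*(0.184)*1 = 1.525225 - (0.736) = 0.789225.
D >= 0, so the roots are real: z = (-b +/- sqrt(D)) / (2a) = (1.235 +/- 0.888383) / (0.368).
  z_1 = (1.235 + 0.888383) / (0.368) = 5.7701,   |z_1| = 5.7701.
  z_2 = (1.235 - 0.888383) / (0.368) = 0.9419,   |z_2| = 0.9419.
Moduli of all roots: 5.7701, 0.9419.
All moduli strictly greater than 1? No.
Verdict: Not invertible.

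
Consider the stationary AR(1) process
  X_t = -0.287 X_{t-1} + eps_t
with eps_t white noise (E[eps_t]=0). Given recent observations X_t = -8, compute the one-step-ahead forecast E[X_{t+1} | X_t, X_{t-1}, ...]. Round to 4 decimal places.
E[X_{t+1} \mid \mathcal F_t] = 2.2960

For an AR(p) model X_t = c + sum_i phi_i X_{t-i} + eps_t, the
one-step-ahead conditional mean is
  E[X_{t+1} | X_t, ...] = c + sum_i phi_i X_{t+1-i}.
Substitute known values:
  E[X_{t+1} | ...] = (-0.287) * (-8)
                   = 2.2960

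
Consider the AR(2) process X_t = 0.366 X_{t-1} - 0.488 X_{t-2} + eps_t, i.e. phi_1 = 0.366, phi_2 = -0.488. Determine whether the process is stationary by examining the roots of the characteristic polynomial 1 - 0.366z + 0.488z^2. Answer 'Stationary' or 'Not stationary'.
\text{Stationary}

The AR(p) characteristic polynomial is P(z) = 1 - 0.366z + 0.488z^2.
Stationarity requires all roots to lie outside the unit circle, i.e. |z| > 1 for every root.
Set 1 + (-0.366) z + (0.488) z^2 = 0, i.e. a z^2 + b z + c = 0 with a = 0.488, b = -0.366, c = 1.
Discriminant D = b^2 - 4ac = (-0.366)^2 - 4*(0.488)*1 = 0.133956 - (1.952) = -1.818044.
D < 0, so the roots are the complex-conjugate pair z = (-b +/- i sqrt(-D)) / (2a) = 0.375 +/- 1.3815i.
For a conjugate pair |z|^2 = z * conj(z) = (product of roots) = c/a = 1/(0.488) = 2.04918, so |z| = sqrt(2.04918) = 1.4315 for both roots.
Moduli of all roots: 1.4315, 1.4315.
All moduli strictly greater than 1? Yes.
Verdict: Stationary.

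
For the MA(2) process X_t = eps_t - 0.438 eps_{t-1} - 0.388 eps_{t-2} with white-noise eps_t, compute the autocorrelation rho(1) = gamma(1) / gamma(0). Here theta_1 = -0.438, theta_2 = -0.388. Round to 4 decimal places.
\rho(1) = -0.1997

For an MA(q) process with theta_0 = 1, the autocovariance is
  gamma(k) = sigma^2 * sum_{i=0..q-k} theta_i * theta_{i+k},
and rho(k) = gamma(k) / gamma(0). Sigma^2 cancels.
  numerator   = (1)*(-0.438) + (-0.438)*(-0.388) = -0.268056.
  denominator = (1)^2 + (-0.438)^2 + (-0.388)^2 = 1.342388.
  rho(1) = -0.268056 / 1.342388 = -0.1997.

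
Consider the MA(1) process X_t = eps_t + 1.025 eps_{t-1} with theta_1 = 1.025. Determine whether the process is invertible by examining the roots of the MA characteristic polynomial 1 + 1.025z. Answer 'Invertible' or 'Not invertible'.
\text{Not invertible}

The MA(q) characteristic polynomial is P(z) = 1 + 1.025z.
Invertibility requires all roots to lie outside the unit circle, i.e. |z| > 1 for every root.
This is linear in z: 1 + (1.025) z = 0  =>  z = -1/(1.025) = -0.97561,  |z| = 0.97561.
Moduli of all roots: 0.9756.
All moduli strictly greater than 1? No.
Verdict: Not invertible.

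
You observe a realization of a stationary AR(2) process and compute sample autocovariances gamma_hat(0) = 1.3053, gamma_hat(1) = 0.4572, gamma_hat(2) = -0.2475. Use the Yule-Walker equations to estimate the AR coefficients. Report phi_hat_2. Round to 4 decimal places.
\hat\phi_{2} = -0.3560

The Yule-Walker equations for an AR(p) process read, in matrix form,
  Gamma_p phi = r_p,   with   (Gamma_p)_{ij} = gamma(|i - j|),
                       (r_p)_i = gamma(i),   i,j = 1..p.
Substitute the sample gammas (Toeplitz matrix and right-hand side of size 2):
  Gamma_p = [[1.3053, 0.4572], [0.4572, 1.3053]]
  r_p     = [0.4572, -0.2475]
Written out:
  1.3053 phi_1 + 0.4572 phi_2 = 0.4572
  0.4572 phi_1 + 1.3053 phi_2 = -0.2475
Solve by Cramer's rule:
  det = gamma(0)^2 - gamma(1)^2 = (1.3053)^2 - (0.4572)^2 = 1.70380809 - 0.20903184 = 1.49477625
  phi_hat_1 = [gamma(1) gamma(0) - gamma(1) gamma(2)] / det = [(0.4572)(1.3053) - (0.4572)(-0.2475)] / 1.49477625 = 0.70994016 / 1.49477625 = 0.4749
  phi_hat_2 = [gamma(0) gamma(2) - gamma(1)^2] / det = [(1.3053)(-0.2475) - (0.4572)^2] / 1.49477625 = -0.53209359 / 1.49477625 = -0.356
So phi_hat = [0.4749, -0.3560].
Therefore phi_hat_2 = -0.3560.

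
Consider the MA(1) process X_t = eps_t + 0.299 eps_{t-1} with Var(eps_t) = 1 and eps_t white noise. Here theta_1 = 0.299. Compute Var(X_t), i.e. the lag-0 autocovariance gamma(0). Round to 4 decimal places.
\gamma(0) = 1.0894

For an MA(q) process X_t = eps_t + sum_i theta_i eps_{t-i} with
Var(eps_t) = sigma^2, the variance is
  gamma(0) = sigma^2 * (1 + sum_i theta_i^2).
  sum_i theta_i^2 = (0.299)^2 = 0.089401.
  gamma(0) = 1 * (1 + 0.089401) = 1 * 1.089401 = 1.089401, which rounds to 1.0894.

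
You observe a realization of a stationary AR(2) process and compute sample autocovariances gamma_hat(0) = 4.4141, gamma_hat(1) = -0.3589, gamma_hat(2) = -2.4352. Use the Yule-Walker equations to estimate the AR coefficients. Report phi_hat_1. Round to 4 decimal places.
\hat\phi_{1} = -0.1270

The Yule-Walker equations for an AR(p) process read, in matrix form,
  Gamma_p phi = r_p,   with   (Gamma_p)_{ij} = gamma(|i - j|),
                       (r_p)_i = gamma(i),   i,j = 1..p.
Substitute the sample gammas (Toeplitz matrix and right-hand side of size 2):
  Gamma_p = [[4.4141, -0.3589], [-0.3589, 4.4141]]
  r_p     = [-0.3589, -2.4352]
Written out:
  4.4141 phi_1 - 0.3589 phi_2 = -0.3589
  -0.3589 phi_1 + 4.4141 phi_2 = -2.4352
Solve by Cramer's rule:
  det = gamma(0)^2 - gamma(1)^2 = (4.4141)^2 - (-0.3589)^2 = 19.48427881 - 0.12880921 = 19.3554696
  phi_hat_1 = [gamma(1) gamma(0) - gamma(1) gamma(2)] / det = [(-0.3589)(4.4141) - (-0.3589)(-2.4352)] / 19.3554696 = -2.45821377 / 19.3554696 = -0.127
  phi_hat_2 = [gamma(0) gamma(2) - gamma(1)^2] / det = [(4.4141)(-2.4352) - (-0.3589)^2] / 19.3554696 = -10.87802553 / 19.3554696 = -0.562
So phi_hat = [-0.1270, -0.5620].
Therefore phi_hat_1 = -0.1270.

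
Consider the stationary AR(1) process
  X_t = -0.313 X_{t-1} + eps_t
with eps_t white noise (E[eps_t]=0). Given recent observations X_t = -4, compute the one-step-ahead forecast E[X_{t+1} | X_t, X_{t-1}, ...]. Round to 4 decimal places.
E[X_{t+1} \mid \mathcal F_t] = 1.2520

For an AR(p) model X_t = c + sum_i phi_i X_{t-i} + eps_t, the
one-step-ahead conditional mean is
  E[X_{t+1} | X_t, ...] = c + sum_i phi_i X_{t+1-i}.
Substitute known values:
  E[X_{t+1} | ...] = (-0.313) * (-4)
                   = 1.2520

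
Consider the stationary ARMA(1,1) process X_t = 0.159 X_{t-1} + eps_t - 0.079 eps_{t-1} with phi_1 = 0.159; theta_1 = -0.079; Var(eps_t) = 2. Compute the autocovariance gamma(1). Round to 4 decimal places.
\gamma(1) = 0.1621

Multiply the model equation by X_{t-k} and take expectations. With theta_0 = psi_0 = 1 and psi_j the MA(infinity) weights, this gives
  gamma(k) - sum_i phi_i gamma(k-i) = c_k,
  c_k = sigma^2 * sum_{j=k..q} theta_j psi_{j-k}   (c_k = 0 for k > q),
using gamma(-m) = gamma(m).
psi-weights needed (psi_j = theta_j + sum_i phi_i psi_{j-i}):
  psi_1 = theta_1 + phi_1 = -0.079 + (0.159) = 0.08
Right-hand sides:
  c_0 = sigma^2 (1 + theta_1 psi_1) = 2 * (1 + (-0.079)(0.08)) = 2 * 0.99368 = 1.98736
  c_1 = sigma^2 theta_1 = 2 * (-0.079) = -0.158
  c_2 = 0
Equations for k = 0 and k = 1 (AR order 1):
  gamma(0) = phi_1 gamma(1) + c_0
  gamma(1) = phi_1 gamma(0) + c_1
Substituting the second into the first: gamma(0) (1 - phi_1^2) = c_0 + phi_1 c_1, so
  gamma(0) = (c_0 + phi_1 c_1) / (1 - phi_1^2) = (1.98736 + (0.159)(-0.158)) / (1 - (0.159)^2) = 1.962238 / 0.974719 = 2.013132.
  gamma(1) = phi_1 gamma(0) + c_1 = (0.159)(2.013132) + (-0.158) = 0.162088.
Therefore gamma(1) = 0.1621 (to 4 decimal places).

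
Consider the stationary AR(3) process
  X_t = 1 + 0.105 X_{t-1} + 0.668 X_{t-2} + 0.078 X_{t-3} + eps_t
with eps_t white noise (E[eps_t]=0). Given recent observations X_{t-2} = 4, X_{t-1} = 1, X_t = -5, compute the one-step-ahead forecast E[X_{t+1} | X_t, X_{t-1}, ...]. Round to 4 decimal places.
E[X_{t+1} \mid \mathcal F_t] = 1.4550

For an AR(p) model X_t = c + sum_i phi_i X_{t-i} + eps_t, the
one-step-ahead conditional mean is
  E[X_{t+1} | X_t, ...] = c + sum_i phi_i X_{t+1-i}.
Substitute known values:
  E[X_{t+1} | ...] = 1 + (0.105) * (-5) + (0.668) * (1) + (0.078) * (4)
                   = 1.4550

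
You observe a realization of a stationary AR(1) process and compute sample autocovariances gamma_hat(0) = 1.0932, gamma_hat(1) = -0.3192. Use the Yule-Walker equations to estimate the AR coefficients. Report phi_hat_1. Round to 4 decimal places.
\hat\phi_{1} = -0.2920

The Yule-Walker equations for an AR(p) process read, in matrix form,
  Gamma_p phi = r_p,   with   (Gamma_p)_{ij} = gamma(|i - j|),
                       (r_p)_i = gamma(i),   i,j = 1..p.
Substitute the sample gammas (Toeplitz matrix and right-hand side of size 1):
  Gamma_p = [[1.0932]]
  r_p     = [-0.3192]
With p = 1 this is the single equation gamma(0) phi_1 = gamma(1):
  phi_hat_1 = gamma(1) / gamma(0) = -0.3192 / 1.0932 = -0.2920.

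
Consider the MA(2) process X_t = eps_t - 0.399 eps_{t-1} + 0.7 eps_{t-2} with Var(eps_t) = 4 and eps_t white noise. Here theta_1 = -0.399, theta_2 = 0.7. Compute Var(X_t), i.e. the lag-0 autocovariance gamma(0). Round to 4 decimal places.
\gamma(0) = 6.5968

For an MA(q) process X_t = eps_t + sum_i theta_i eps_{t-i} with
Var(eps_t) = sigma^2, the variance is
  gamma(0) = sigma^2 * (1 + sum_i theta_i^2).
  sum_i theta_i^2 = (-0.399)^2 + (0.7)^2 = 0.159201 + 0.49 = 0.649201.
  gamma(0) = 4 * (1 + 0.649201) = 4 * 1.649201 = 6.596804, which rounds to 6.5968.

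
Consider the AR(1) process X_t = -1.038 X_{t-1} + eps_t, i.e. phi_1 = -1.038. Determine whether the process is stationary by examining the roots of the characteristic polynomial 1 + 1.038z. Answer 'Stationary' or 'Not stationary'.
\text{Not stationary}

The AR(p) characteristic polynomial is P(z) = 1 + 1.038z.
Stationarity requires all roots to lie outside the unit circle, i.e. |z| > 1 for every root.
This is linear in z: 1 + (1.038) z = 0  =>  z = -1/(1.038) = -0.963391,  |z| = 0.963391.
Moduli of all roots: 0.9634.
All moduli strictly greater than 1? No.
Verdict: Not stationary.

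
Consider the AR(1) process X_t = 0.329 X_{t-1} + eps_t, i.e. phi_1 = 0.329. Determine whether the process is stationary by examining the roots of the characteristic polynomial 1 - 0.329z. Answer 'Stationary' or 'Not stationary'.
\text{Stationary}

The AR(p) characteristic polynomial is P(z) = 1 - 0.329z.
Stationarity requires all roots to lie outside the unit circle, i.e. |z| > 1 for every root.
This is linear in z: 1 + (-0.329) z = 0  =>  z = -1/(-0.329) = 3.039514,  |z| = 3.039514.
Moduli of all roots: 3.0395.
All moduli strictly greater than 1? Yes.
Verdict: Stationary.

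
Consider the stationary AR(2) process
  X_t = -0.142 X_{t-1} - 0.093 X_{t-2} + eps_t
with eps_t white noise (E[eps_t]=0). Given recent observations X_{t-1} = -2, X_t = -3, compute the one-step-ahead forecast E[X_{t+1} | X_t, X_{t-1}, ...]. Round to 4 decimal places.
E[X_{t+1} \mid \mathcal F_t] = 0.6120

For an AR(p) model X_t = c + sum_i phi_i X_{t-i} + eps_t, the
one-step-ahead conditional mean is
  E[X_{t+1} | X_t, ...] = c + sum_i phi_i X_{t+1-i}.
Substitute known values:
  E[X_{t+1} | ...] = (-0.142) * (-3) + (-0.093) * (-2)
                   = 0.6120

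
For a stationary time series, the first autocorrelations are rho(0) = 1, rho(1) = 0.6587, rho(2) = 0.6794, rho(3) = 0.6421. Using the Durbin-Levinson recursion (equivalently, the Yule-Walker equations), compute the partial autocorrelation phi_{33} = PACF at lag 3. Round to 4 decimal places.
\phi_{33} = 0.2241

The PACF at lag k is phi_{kk}, the last component of the solution
to the Yule-Walker system G_k phi = r_k where
  (G_k)_{ij} = rho(|i - j|), (r_k)_i = rho(i), i,j = 1..k.
Equivalently, Durbin-Levinson gives phi_{kk} iteratively:
  phi_{11} = rho(1)
  phi_{kk} = [rho(k) - sum_{j=1..k-1} phi_{k-1,j} rho(k-j)]
            / [1 - sum_{j=1..k-1} phi_{k-1,j} rho(j)],
  phi_{k,j} = phi_{k-1,j} - phi_{kk} phi_{k-1,k-j},  j = 1..k-1.
Step k = 1:
  phi_11 = rho(1) = 0.6587.
Step k = 2:
  phi_22 = [rho(2) - phi_11 rho(1)] / [1 - phi_11 rho(1)] = [0.6794 - (0.6587)(0.6587)] / [1 - (0.6587)(0.6587)]
         = 0.24551431 / 0.56611431 = 0.433683.
  Update: phi_21 = phi_11 - phi_22 phi_11 = 0.6587 - (0.433683)(0.6587) = 0.373033.
Step k = 3:
  phi_33 = [rho(3) - phi_21 rho(2) - phi_22 rho(1)] / [1 - phi_21 rho(1) - phi_22 rho(2)]
    numerator   = 0.6421 - (0.373033)(0.6794) - (0.433683)(0.6587) = 0.10299432
    denominator = 1 - (0.373033)(0.6587) - (0.433683)(0.6794) = 0.45963886
  phi_33 = 0.10299432 / 0.45963886 = 0.2241.
Therefore phi_{33} = 0.2241.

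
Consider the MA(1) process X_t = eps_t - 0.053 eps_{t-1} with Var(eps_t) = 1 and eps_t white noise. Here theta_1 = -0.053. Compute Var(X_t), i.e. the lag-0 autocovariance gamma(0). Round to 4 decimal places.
\gamma(0) = 1.0028

For an MA(q) process X_t = eps_t + sum_i theta_i eps_{t-i} with
Var(eps_t) = sigma^2, the variance is
  gamma(0) = sigma^2 * (1 + sum_i theta_i^2).
  sum_i theta_i^2 = (-0.053)^2 = 0.002809.
  gamma(0) = 1 * (1 + 0.002809) = 1 * 1.002809 = 1.002809, which rounds to 1.0028.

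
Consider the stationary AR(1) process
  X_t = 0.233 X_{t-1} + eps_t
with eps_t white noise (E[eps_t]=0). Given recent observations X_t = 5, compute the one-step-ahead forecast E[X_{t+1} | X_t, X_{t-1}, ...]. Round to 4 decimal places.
E[X_{t+1} \mid \mathcal F_t] = 1.1650

For an AR(p) model X_t = c + sum_i phi_i X_{t-i} + eps_t, the
one-step-ahead conditional mean is
  E[X_{t+1} | X_t, ...] = c + sum_i phi_i X_{t+1-i}.
Substitute known values:
  E[X_{t+1} | ...] = (0.233) * (5)
                   = 1.1650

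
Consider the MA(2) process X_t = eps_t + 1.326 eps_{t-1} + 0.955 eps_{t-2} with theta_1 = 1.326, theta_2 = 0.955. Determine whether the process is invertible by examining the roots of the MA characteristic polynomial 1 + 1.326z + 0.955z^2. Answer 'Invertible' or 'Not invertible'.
\text{Invertible}

The MA(q) characteristic polynomial is P(z) = 1 + 1.326z + 0.955z^2.
Invertibility requires all roots to lie outside the unit circle, i.e. |z| > 1 for every root.
Set 1 + (1.326) z + (0.955) z^2 = 0, i.e. a z^2 + b z + c = 0 with a = 0.955, b = 1.326, c = 1.
Discriminant D = b^2 - 4ac = (1.326)^2 - 4*(0.955)*1 = 1.758276 - (3.82) = -2.061724.
D < 0, so the roots are the complex-conjugate pair z = (-b +/- i sqrt(-D)) / (2a) = -0.6942 +/- 0.7518i.
For a conjugate pair |z|^2 = z * conj(z) = (product of roots) = c/a = 1/(0.955) = 1.04712, so |z| = sqrt(1.04712) = 1.0233 for both roots.
Moduli of all roots: 1.0233, 1.0233.
All moduli strictly greater than 1? Yes.
Verdict: Invertible.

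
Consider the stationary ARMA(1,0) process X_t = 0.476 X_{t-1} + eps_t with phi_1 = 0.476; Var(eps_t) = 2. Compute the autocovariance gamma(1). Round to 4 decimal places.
\gamma(1) = 1.2309

Multiply the model equation by X_{t-k} and take expectations. With theta_0 = psi_0 = 1 and psi_j the MA(infinity) weights, this gives
  gamma(k) - sum_i phi_i gamma(k-i) = c_k,
  c_k = sigma^2 * sum_{j=k..q} theta_j psi_{j-k}   (c_k = 0 for k > q),
using gamma(-m) = gamma(m).
Pure AR (q = 0): c_0 = sigma^2 = 2, c_k = 0 for k >= 1.
Equations for k = 0 and k = 1 (AR order 1):
  gamma(0) = phi_1 gamma(1) + c_0
  gamma(1) = phi_1 gamma(0) + c_1
Substituting the second into the first: gamma(0) (1 - phi_1^2) = c_0 + phi_1 c_1, so
  gamma(0) = c_0 / (1 - phi_1^2) = 2 / (1 - (0.476)^2) = 2 / 0.773424 = 2.585904.
  gamma(1) = phi_1 gamma(0) = (0.476)(2.585904) = 1.23089.
Therefore gamma(1) = 1.2309 (to 4 decimal places).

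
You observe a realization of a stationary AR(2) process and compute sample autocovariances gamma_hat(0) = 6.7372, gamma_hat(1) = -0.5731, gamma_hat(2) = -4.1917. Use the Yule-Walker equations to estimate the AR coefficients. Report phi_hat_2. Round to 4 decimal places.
\hat\phi_{2} = -0.6340

The Yule-Walker equations for an AR(p) process read, in matrix form,
  Gamma_p phi = r_p,   with   (Gamma_p)_{ij} = gamma(|i - j|),
                       (r_p)_i = gamma(i),   i,j = 1..p.
Substitute the sample gammas (Toeplitz matrix and right-hand side of size 2):
  Gamma_p = [[6.7372, -0.5731], [-0.5731, 6.7372]]
  r_p     = [-0.5731, -4.1917]
Written out:
  6.7372 phi_1 - 0.5731 phi_2 = -0.5731
  -0.5731 phi_1 + 6.7372 phi_2 = -4.1917
Solve by Cramer's rule:
  det = gamma(0)^2 - gamma(1)^2 = (6.7372)^2 - (-0.5731)^2 = 45.38986384 - 0.32844361 = 45.06142023
  phi_hat_1 = [gamma(1) gamma(0) - gamma(1) gamma(2)] / det = [(-0.5731)(6.7372) - (-0.5731)(-4.1917)] / 45.06142023 = -6.26335259 / 45.06142023 = -0.139
  phi_hat_2 = [gamma(0) gamma(2) - gamma(1)^2] / det = [(6.7372)(-4.1917) - (-0.5731)^2] / 45.06142023 = -28.56876485 / 45.06142023 = -0.634
So phi_hat = [-0.1390, -0.6340].
Therefore phi_hat_2 = -0.6340.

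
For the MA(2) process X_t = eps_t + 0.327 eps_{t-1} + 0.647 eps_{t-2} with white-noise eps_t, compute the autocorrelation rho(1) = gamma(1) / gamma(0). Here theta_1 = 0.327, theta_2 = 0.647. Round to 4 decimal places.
\rho(1) = 0.3530

For an MA(q) process with theta_0 = 1, the autocovariance is
  gamma(k) = sigma^2 * sum_{i=0..q-k} theta_i * theta_{i+k},
and rho(k) = gamma(k) / gamma(0). Sigma^2 cancels.
  numerator   = (1)*(0.327) + (0.327)*(0.647) = 0.538569.
  denominator = (1)^2 + (0.327)^2 + (0.647)^2 = 1.525538.
  rho(1) = 0.538569 / 1.525538 = 0.3530.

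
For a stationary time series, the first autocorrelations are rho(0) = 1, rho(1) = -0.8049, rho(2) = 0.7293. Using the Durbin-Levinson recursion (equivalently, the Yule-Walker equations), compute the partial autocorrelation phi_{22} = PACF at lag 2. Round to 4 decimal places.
\phi_{22} = 0.2313

The PACF at lag k is phi_{kk}, the last component of the solution
to the Yule-Walker system G_k phi = r_k where
  (G_k)_{ij} = rho(|i - j|), (r_k)_i = rho(i), i,j = 1..k.
Equivalently, Durbin-Levinson gives phi_{kk} iteratively:
  phi_{11} = rho(1)
  phi_{kk} = [rho(k) - sum_{j=1..k-1} phi_{k-1,j} rho(k-j)]
            / [1 - sum_{j=1..k-1} phi_{k-1,j} rho(j)],
  phi_{k,j} = phi_{k-1,j} - phi_{kk} phi_{k-1,k-j},  j = 1..k-1.
Step k = 1:
  phi_11 = rho(1) = -0.8049.
Step k = 2:
  phi_22 = [rho(2) - phi_11 rho(1)] / [1 - phi_11 rho(1)] = [0.7293 - (-0.8049)(-0.8049)] / [1 - (-0.8049)(-0.8049)]
         = 0.08143599 / 0.35213599 = 0.2313.
Therefore phi_{22} = 0.2313.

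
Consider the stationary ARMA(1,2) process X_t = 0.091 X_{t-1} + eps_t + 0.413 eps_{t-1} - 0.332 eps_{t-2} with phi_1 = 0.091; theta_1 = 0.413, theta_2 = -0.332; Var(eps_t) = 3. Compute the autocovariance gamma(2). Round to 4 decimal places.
\gamma(2) = -0.8957

Multiply the model equation by X_{t-k} and take expectations. With theta_0 = psi_0 = 1 and psi_j the MA(infinity) weights, this gives
  gamma(k) - sum_i phi_i gamma(k-i) = c_k,
  c_k = sigma^2 * sum_{j=k..q} theta_j psi_{j-k}   (c_k = 0 for k > q),
using gamma(-m) = gamma(m).
psi-weights needed (psi_j = theta_j + sum_i phi_i psi_{j-i}):
  psi_1 = theta_1 + phi_1 = 0.413 + (0.091) = 0.504
  psi_2 = theta_2 + phi_1 psi_1 = -0.332 + (0.091)(0.504) = -0.286136
Right-hand sides:
  c_0 = sigma^2 (1 + theta_1 psi_1 + theta_2 psi_2) = 3 * (1 + (0.413)(0.504) + (-0.332)(-0.286136)) = 3 * 1.303149 = 3.909447
  c_1 = sigma^2 (theta_1 + theta_2 psi_1) = 3 * (0.413 + (-0.332)(0.504)) = 0.737016
  c_2 = sigma^2 theta_2 = 3 * (-0.332) = -0.996
Equations for k = 0 and k = 1 (AR order 1):
  gamma(0) = phi_1 gamma(1) + c_0
  gamma(1) = phi_1 gamma(0) + c_1
Substituting the second into the first: gamma(0) (1 - phi_1^2) = c_0 + phi_1 c_1, so
  gamma(0) = (c_0 + phi_1 c_1) / (1 - phi_1^2) = (3.909447 + (0.091)(0.737016)) / (1 - (0.091)^2) = 3.976516 / 0.991719 = 4.00972.
  gamma(1) = phi_1 gamma(0) + c_1 = (0.091)(4.00972) + (0.737016) = 1.101901.
For k = 2: gamma(2) = phi_1 gamma(1) + c_2
  = (0.091)(1.101901) + (-0.996) = -0.895727.
Therefore gamma(2) = -0.8957 (to 4 decimal places).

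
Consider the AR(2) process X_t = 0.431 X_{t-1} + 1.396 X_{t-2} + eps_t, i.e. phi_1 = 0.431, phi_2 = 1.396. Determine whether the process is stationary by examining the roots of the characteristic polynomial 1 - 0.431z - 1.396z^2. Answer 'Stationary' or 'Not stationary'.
\text{Not stationary}

The AR(p) characteristic polynomial is P(z) = 1 - 0.431z - 1.396z^2.
Stationarity requires all roots to lie outside the unit circle, i.e. |z| > 1 for every root.
Set 1 + (-0.431) z + (-1.396) z^2 = 0, i.e. a z^2 + b z + c = 0 with a = -1.396, b = -0.431, c = 1.
Discriminant D = b^2 - 4ac = (-0.431)^2 - 4*(-1.396)*1 = 0.185761 - (-5.584) = 5.769761.
D >= 0, so the roots are real: z = (-b +/- sqrt(D)) / (2a) = (0.431 +/- 2.402033) / (-2.792).
  z_1 = (0.431 + 2.402033) / (-2.792) = -1.0147,   |z_1| = 1.0147.
  z_2 = (0.431 - 2.402033) / (-2.792) = 0.706,   |z_2| = 0.706.
Moduli of all roots: 1.0147, 0.7060.
All moduli strictly greater than 1? No.
Verdict: Not stationary.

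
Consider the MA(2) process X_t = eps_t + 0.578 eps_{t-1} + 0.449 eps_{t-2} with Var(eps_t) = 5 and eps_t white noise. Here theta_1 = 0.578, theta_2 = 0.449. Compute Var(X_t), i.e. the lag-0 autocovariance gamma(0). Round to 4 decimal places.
\gamma(0) = 7.6784

For an MA(q) process X_t = eps_t + sum_i theta_i eps_{t-i} with
Var(eps_t) = sigma^2, the variance is
  gamma(0) = sigma^2 * (1 + sum_i theta_i^2).
  sum_i theta_i^2 = (0.578)^2 + (0.449)^2 = 0.334084 + 0.201601 = 0.535685.
  gamma(0) = 5 * (1 + 0.535685) = 5 * 1.535685 = 7.678425, which rounds to 7.6784.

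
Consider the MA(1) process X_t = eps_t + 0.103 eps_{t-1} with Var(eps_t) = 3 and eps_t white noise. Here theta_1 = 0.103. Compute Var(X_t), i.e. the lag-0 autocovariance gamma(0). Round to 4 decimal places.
\gamma(0) = 3.0318

For an MA(q) process X_t = eps_t + sum_i theta_i eps_{t-i} with
Var(eps_t) = sigma^2, the variance is
  gamma(0) = sigma^2 * (1 + sum_i theta_i^2).
  sum_i theta_i^2 = (0.103)^2 = 0.010609.
  gamma(0) = 3 * (1 + 0.010609) = 3 * 1.010609 = 3.031827, which rounds to 3.0318.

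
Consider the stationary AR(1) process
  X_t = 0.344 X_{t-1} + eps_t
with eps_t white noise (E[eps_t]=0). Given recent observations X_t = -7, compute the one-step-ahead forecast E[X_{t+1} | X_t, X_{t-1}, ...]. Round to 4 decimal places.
E[X_{t+1} \mid \mathcal F_t] = -2.4080

For an AR(p) model X_t = c + sum_i phi_i X_{t-i} + eps_t, the
one-step-ahead conditional mean is
  E[X_{t+1} | X_t, ...] = c + sum_i phi_i X_{t+1-i}.
Substitute known values:
  E[X_{t+1} | ...] = (0.344) * (-7)
                   = -2.4080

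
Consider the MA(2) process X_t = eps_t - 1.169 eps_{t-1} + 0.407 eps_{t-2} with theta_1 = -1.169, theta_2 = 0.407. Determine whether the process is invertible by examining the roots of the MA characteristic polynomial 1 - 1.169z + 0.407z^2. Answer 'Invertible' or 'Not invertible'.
\text{Invertible}

The MA(q) characteristic polynomial is P(z) = 1 - 1.169z + 0.407z^2.
Invertibility requires all roots to lie outside the unit circle, i.e. |z| > 1 for every root.
Set 1 + (-1.169) z + (0.407) z^2 = 0, i.e. a z^2 + b z + c = 0 with a = 0.407, b = -1.169, c = 1.
Discriminant D = b^2 - 4ac = (-1.169)^2 - 4*(0.407)*1 = 1.366561 - (1.628) = -0.261439.
D < 0, so the roots are the complex-conjugate pair z = (-b +/- i sqrt(-D)) / (2a) = 1.4361 +/- 0.6281i.
For a conjugate pair |z|^2 = z * conj(z) = (product of roots) = c/a = 1/(0.407) = 2.457002, so |z| = sqrt(2.457002) = 1.5675 for both roots.
Moduli of all roots: 1.5675, 1.5675.
All moduli strictly greater than 1? Yes.
Verdict: Invertible.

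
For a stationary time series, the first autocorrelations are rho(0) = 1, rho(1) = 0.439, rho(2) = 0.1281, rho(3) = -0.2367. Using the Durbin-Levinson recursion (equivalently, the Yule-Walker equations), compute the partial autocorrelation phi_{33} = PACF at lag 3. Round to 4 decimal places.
\phi_{33} = -0.3270

The PACF at lag k is phi_{kk}, the last component of the solution
to the Yule-Walker system G_k phi = r_k where
  (G_k)_{ij} = rho(|i - j|), (r_k)_i = rho(i), i,j = 1..k.
Equivalently, Durbin-Levinson gives phi_{kk} iteratively:
  phi_{11} = rho(1)
  phi_{kk} = [rho(k) - sum_{j=1..k-1} phi_{k-1,j} rho(k-j)]
            / [1 - sum_{j=1..k-1} phi_{k-1,j} rho(j)],
  phi_{k,j} = phi_{k-1,j} - phi_{kk} phi_{k-1,k-j},  j = 1..k-1.
Step k = 1:
  phi_11 = rho(1) = 0.439.
Step k = 2:
  phi_22 = [rho(2) - phi_11 rho(1)] / [1 - phi_11 rho(1)] = [0.1281 - (0.439)(0.439)] / [1 - (0.439)(0.439)]
         = -0.064621 / 0.807279 = -0.080048.
  Update: phi_21 = phi_11 - phi_22 phi_11 = 0.439 - (-0.080048)(0.439) = 0.474141.
Step k = 3:
  phi_33 = [rho(3) - phi_21 rho(2) - phi_22 rho(1)] / [1 - phi_21 rho(1) - phi_22 rho(2)]
    numerator   = -0.2367 - (0.474141)(0.1281) - (-0.080048)(0.439) = -0.26229643
    denominator = 1 - (0.474141)(0.439) - (-0.080048)(0.1281) = 0.80210622
  phi_33 = -0.26229643 / 0.80210622 = -0.327.
Therefore phi_{33} = -0.3270.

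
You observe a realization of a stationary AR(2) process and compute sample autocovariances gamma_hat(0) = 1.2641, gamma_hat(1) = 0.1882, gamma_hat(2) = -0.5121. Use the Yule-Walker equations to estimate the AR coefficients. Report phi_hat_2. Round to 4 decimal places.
\hat\phi_{2} = -0.4370

The Yule-Walker equations for an AR(p) process read, in matrix form,
  Gamma_p phi = r_p,   with   (Gamma_p)_{ij} = gamma(|i - j|),
                       (r_p)_i = gamma(i),   i,j = 1..p.
Substitute the sample gammas (Toeplitz matrix and right-hand side of size 2):
  Gamma_p = [[1.2641, 0.1882], [0.1882, 1.2641]]
  r_p     = [0.1882, -0.5121]
Written out:
  1.2641 phi_1 + 0.1882 phi_2 = 0.1882
  0.1882 phi_1 + 1.2641 phi_2 = -0.5121
Solve by Cramer's rule:
  det = gamma(0)^2 - gamma(1)^2 = (1.2641)^2 - (0.1882)^2 = 1.59794881 - 0.03541924 = 1.56252957
  phi_hat_1 = [gamma(1) gamma(0) - gamma(1) gamma(2)] / det = [(0.1882)(1.2641) - (0.1882)(-0.5121)] / 1.56252957 = 0.33428084 / 1.56252957 = 0.2139
  phi_hat_2 = [gamma(0) gamma(2) - gamma(1)^2] / det = [(1.2641)(-0.5121) - (0.1882)^2] / 1.56252957 = -0.68276485 / 1.56252957 = -0.437
So phi_hat = [0.2139, -0.4370].
Therefore phi_hat_2 = -0.4370.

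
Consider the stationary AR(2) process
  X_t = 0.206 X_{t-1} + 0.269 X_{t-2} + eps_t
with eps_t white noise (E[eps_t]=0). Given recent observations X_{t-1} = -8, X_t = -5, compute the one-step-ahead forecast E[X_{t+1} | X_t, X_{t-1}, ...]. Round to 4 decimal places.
E[X_{t+1} \mid \mathcal F_t] = -3.1820

For an AR(p) model X_t = c + sum_i phi_i X_{t-i} + eps_t, the
one-step-ahead conditional mean is
  E[X_{t+1} | X_t, ...] = c + sum_i phi_i X_{t+1-i}.
Substitute known values:
  E[X_{t+1} | ...] = (0.206) * (-5) + (0.269) * (-8)
                   = -3.1820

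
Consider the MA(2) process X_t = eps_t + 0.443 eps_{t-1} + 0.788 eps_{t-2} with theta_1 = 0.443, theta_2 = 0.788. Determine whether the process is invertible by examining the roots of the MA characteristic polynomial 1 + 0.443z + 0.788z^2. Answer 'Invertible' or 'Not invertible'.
\text{Invertible}

The MA(q) characteristic polynomial is P(z) = 1 + 0.443z + 0.788z^2.
Invertibility requires all roots to lie outside the unit circle, i.e. |z| > 1 for every root.
Set 1 + (0.443) z + (0.788) z^2 = 0, i.e. a z^2 + b z + c = 0 with a = 0.788, b = 0.443, c = 1.
Discriminant D = b^2 - 4ac = (0.443)^2 - 4*(0.788)*1 = 0.196249 - (3.152) = -2.955751.
D < 0, so the roots are the complex-conjugate pair z = (-b +/- i sqrt(-D)) / (2a) = -0.2811 +/- 1.0909i.
For a conjugate pair |z|^2 = z * conj(z) = (product of roots) = c/a = 1/(0.788) = 1.269036, so |z| = sqrt(1.269036) = 1.1265 for both roots.
Moduli of all roots: 1.1265, 1.1265.
All moduli strictly greater than 1? Yes.
Verdict: Invertible.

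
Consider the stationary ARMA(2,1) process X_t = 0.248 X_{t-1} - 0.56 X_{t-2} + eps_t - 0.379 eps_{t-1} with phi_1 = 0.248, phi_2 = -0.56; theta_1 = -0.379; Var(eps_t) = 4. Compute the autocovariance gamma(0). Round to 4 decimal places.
\gamma(0) = 6.1169

Multiply the model equation by X_{t-k} and take expectations. With theta_0 = psi_0 = 1 and psi_j the MA(infinity) weights, this gives
  gamma(k) - sum_i phi_i gamma(k-i) = c_k,
  c_k = sigma^2 * sum_{j=k..q} theta_j psi_{j-k}   (c_k = 0 for k > q),
using gamma(-m) = gamma(m).
psi-weights needed (psi_j = theta_j + sum_i phi_i psi_{j-i}):
  psi_1 = theta_1 + phi_1 = -0.379 + (0.248) = -0.131
Right-hand sides:
  c_0 = sigma^2 (1 + theta_1 psi_1) = 4 * (1 + (-0.379)(-0.131)) = 4 * 1.049649 = 4.198596
  c_1 = sigma^2 theta_1 = 4 * (-0.379) = -1.516
  c_2 = 0
Equations for k = 0, 1, 2 (AR order 2, c_2 = 0):
  (E0) gamma(0) = phi_1 gamma(1) + phi_2 gamma(2) + c_0
  (E1) gamma(1) = phi_1 gamma(0) + phi_2 gamma(1) + c_1
  (E2) gamma(2) = phi_1 gamma(1) + phi_2 gamma(0)
From (E1): gamma(1) = A gamma(0) + B with
  A = phi_1 / (1 - phi_2) = 0.248 / 1.56 = 0.158974,   B = c_1 / (1 - phi_2) = -1.516 / 1.56 = -0.971795.
Insert (E2) into (E0): gamma(0) (1 - phi_2^2) = phi_1 (1 + phi_2) gamma(1) + c_0.
  phi_1 (1 + phi_2) = (0.248)(0.44) = 0.10912,   1 - phi_2^2 = 0.6864.
Replace gamma(1) by A gamma(0) + B and collect gamma(0):
  gamma(0) [0.6864 - (0.10912)(0.158974)] = (0.10912)(-0.971795) + 4.198596
  gamma(0) * 0.669053 = 4.092554
  gamma(0) = 4.092554 / 0.669053 = 6.116938.
Therefore gamma(0) = 6.1169 (to 4 decimal places).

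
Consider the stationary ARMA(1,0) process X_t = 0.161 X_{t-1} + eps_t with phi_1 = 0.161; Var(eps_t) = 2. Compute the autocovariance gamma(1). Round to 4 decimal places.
\gamma(1) = 0.3306

Multiply the model equation by X_{t-k} and take expectations. With theta_0 = psi_0 = 1 and psi_j the MA(infinity) weights, this gives
  gamma(k) - sum_i phi_i gamma(k-i) = c_k,
  c_k = sigma^2 * sum_{j=k..q} theta_j psi_{j-k}   (c_k = 0 for k > q),
using gamma(-m) = gamma(m).
Pure AR (q = 0): c_0 = sigma^2 = 2, c_k = 0 for k >= 1.
Equations for k = 0 and k = 1 (AR order 1):
  gamma(0) = phi_1 gamma(1) + c_0
  gamma(1) = phi_1 gamma(0) + c_1
Substituting the second into the first: gamma(0) (1 - phi_1^2) = c_0 + phi_1 c_1, so
  gamma(0) = c_0 / (1 - phi_1^2) = 2 / (1 - (0.161)^2) = 2 / 0.974079 = 2.053222.
  gamma(1) = phi_1 gamma(0) = (0.161)(2.053222) = 0.330569.
Therefore gamma(1) = 0.3306 (to 4 decimal places).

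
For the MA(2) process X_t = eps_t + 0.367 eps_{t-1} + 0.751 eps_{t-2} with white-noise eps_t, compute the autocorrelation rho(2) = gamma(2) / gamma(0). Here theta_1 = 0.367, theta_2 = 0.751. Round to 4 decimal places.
\rho(2) = 0.4421

For an MA(q) process with theta_0 = 1, the autocovariance is
  gamma(k) = sigma^2 * sum_{i=0..q-k} theta_i * theta_{i+k},
and rho(k) = gamma(k) / gamma(0). Sigma^2 cancels.
  numerator   = (1)*(0.751) = 0.751.
  denominator = (1)^2 + (0.367)^2 + (0.751)^2 = 1.69869.
  rho(2) = 0.751 / 1.69869 = 0.4421.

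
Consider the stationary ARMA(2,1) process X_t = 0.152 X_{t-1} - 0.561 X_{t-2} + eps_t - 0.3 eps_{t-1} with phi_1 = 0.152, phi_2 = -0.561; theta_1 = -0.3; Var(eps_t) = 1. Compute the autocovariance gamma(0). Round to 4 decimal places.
\gamma(0) = 1.5197

Multiply the model equation by X_{t-k} and take expectations. With theta_0 = psi_0 = 1 and psi_j the MA(infinity) weights, this gives
  gamma(k) - sum_i phi_i gamma(k-i) = c_k,
  c_k = sigma^2 * sum_{j=k..q} theta_j psi_{j-k}   (c_k = 0 for k > q),
using gamma(-m) = gamma(m).
psi-weights needed (psi_j = theta_j + sum_i phi_i psi_{j-i}):
  psi_1 = theta_1 + phi_1 = -0.3 + (0.152) = -0.148
Right-hand sides:
  c_0 = sigma^2 (1 + theta_1 psi_1) = 1 * (1 + (-0.3)(-0.148)) = 1 * 1.0444 = 1.0444
  c_1 = sigma^2 theta_1 = 1 * (-0.3) = -0.3
  c_2 = 0
Equations for k = 0, 1, 2 (AR order 2, c_2 = 0):
  (E0) gamma(0) = phi_1 gamma(1) + phi_2 gamma(2) + c_0
  (E1) gamma(1) = phi_1 gamma(0) + phi_2 gamma(1) + c_1
  (E2) gamma(2) = phi_1 gamma(1) + phi_2 gamma(0)
From (E1): gamma(1) = A gamma(0) + B with
  A = phi_1 / (1 - phi_2) = 0.152 / 1.561 = 0.097373,   B = c_1 / (1 - phi_2) = -0.3 / 1.561 = -0.192184.
Insert (E2) into (E0): gamma(0) (1 - phi_2^2) = phi_1 (1 + phi_2) gamma(1) + c_0.
  phi_1 (1 + phi_2) = (0.152)(0.439) = 0.066728,   1 - phi_2^2 = 0.685279.
Replace gamma(1) by A gamma(0) + B and collect gamma(0):
  gamma(0) [0.685279 - (0.066728)(0.097373)] = (0.066728)(-0.192184) + 1.0444
  gamma(0) * 0.678781 = 1.031576
  gamma(0) = 1.031576 / 0.678781 = 1.519747.
Therefore gamma(0) = 1.5197 (to 4 decimal places).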